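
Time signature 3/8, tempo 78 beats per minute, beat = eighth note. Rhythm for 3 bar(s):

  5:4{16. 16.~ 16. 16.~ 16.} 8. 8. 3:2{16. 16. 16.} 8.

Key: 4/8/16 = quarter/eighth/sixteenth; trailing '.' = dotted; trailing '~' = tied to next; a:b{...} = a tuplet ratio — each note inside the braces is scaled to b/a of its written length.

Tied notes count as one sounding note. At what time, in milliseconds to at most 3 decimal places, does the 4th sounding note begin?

1. 0.0ms @ 0 + 461.538ms (3/5)
2. 461.538ms @ 3/5 + 923.077ms (6/5)
3. 1384.615ms @ 9/5 + 923.077ms (6/5)
4. 2307.692ms @ 3 + 1153.846ms (3/2)
5. 3461.538ms @ 9/2 + 1153.846ms (3/2)
6. 4615.385ms @ 6 + 384.615ms (1/2)
7. 5000.0ms @ 13/2 + 384.615ms (1/2)
8. 5384.615ms @ 7 + 384.615ms (1/2)
9. 5769.231ms @ 15/2 + 1153.846ms (3/2)

note 4 onset = 3b = 2307.692ms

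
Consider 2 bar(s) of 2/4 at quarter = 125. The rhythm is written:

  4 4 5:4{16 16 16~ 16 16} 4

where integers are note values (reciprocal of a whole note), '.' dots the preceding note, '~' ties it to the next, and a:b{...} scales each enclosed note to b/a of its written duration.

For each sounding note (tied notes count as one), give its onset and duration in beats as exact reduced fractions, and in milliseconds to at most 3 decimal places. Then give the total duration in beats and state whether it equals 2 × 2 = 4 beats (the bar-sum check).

1) 0.0ms=0b +480.0ms=1b
2) 480.0ms=1b +480.0ms=1b
3) 960.0ms=2b +96.0ms=1/5b
4) 1056.0ms=11/5b +96.0ms=1/5b
5) 1152.0ms=12/5b +192.0ms=2/5b
6) 1344.0ms=14/5b +96.0ms=1/5b
7) 1440.0ms=3b +480.0ms=1b
Σ=4b of 4 (125bpm 2/4) — PASS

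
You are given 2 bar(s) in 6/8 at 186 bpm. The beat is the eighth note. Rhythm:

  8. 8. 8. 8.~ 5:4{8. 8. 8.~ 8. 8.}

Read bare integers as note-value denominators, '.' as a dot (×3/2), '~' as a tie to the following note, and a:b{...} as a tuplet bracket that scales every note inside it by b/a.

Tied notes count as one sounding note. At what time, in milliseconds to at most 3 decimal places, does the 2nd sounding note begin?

note 2 onset = 3/2b = 483.871ms

1. 0.0ms @ 0 + 483.871ms (3/2)
2. 483.871ms @ 3/2 + 483.871ms (3/2)
3. 967.742ms @ 3 + 483.871ms (3/2)
4. 1451.613ms @ 9/2 + 870.968ms (27/10)
5. 2322.581ms @ 36/5 + 387.097ms (6/5)
6. 2709.677ms @ 42/5 + 774.194ms (12/5)
7. 3483.871ms @ 54/5 + 387.097ms (6/5)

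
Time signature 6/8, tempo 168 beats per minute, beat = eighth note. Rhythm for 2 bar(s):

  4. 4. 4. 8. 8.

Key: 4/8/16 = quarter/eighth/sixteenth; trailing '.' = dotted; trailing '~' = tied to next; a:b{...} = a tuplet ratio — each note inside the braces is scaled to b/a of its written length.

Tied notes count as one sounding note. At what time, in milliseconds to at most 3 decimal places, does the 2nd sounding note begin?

1. 0.0ms @ 0 + 1071.429ms (3)
2. 1071.429ms @ 3 + 1071.429ms (3)
3. 2142.857ms @ 6 + 1071.429ms (3)
4. 3214.286ms @ 9 + 535.714ms (3/2)
5. 3750.0ms @ 21/2 + 535.714ms (3/2)

note 2 onset = 3b = 1071.429ms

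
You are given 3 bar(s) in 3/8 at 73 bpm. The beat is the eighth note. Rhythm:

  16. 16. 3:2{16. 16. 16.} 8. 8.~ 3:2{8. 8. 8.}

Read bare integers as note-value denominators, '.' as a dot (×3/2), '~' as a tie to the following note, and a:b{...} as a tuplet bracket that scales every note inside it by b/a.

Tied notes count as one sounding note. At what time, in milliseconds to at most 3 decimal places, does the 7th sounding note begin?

note 7 onset = 9/2b = 3698.63ms

1. 0.0ms @ 0 + 616.438ms (3/4)
2. 616.438ms @ 3/4 + 616.438ms (3/4)
3. 1232.877ms @ 3/2 + 410.959ms (1/2)
4. 1643.836ms @ 2 + 410.959ms (1/2)
5. 2054.795ms @ 5/2 + 410.959ms (1/2)
6. 2465.753ms @ 3 + 1232.877ms (3/2)
7. 3698.63ms @ 9/2 + 2054.795ms (5/2)
8. 5753.425ms @ 7 + 821.918ms (1)
9. 6575.342ms @ 8 + 821.918ms (1)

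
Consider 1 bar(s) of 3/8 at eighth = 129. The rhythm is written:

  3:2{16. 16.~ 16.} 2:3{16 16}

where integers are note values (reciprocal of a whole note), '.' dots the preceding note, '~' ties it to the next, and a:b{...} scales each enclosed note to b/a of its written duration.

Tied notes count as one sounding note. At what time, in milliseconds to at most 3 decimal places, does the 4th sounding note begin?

note 4 onset = 9/4b = 1046.512ms

1. 0.0ms @ 0 + 232.558ms (1/2)
2. 232.558ms @ 1/2 + 465.116ms (1)
3. 697.674ms @ 3/2 + 348.837ms (3/4)
4. 1046.512ms @ 9/4 + 348.837ms (3/4)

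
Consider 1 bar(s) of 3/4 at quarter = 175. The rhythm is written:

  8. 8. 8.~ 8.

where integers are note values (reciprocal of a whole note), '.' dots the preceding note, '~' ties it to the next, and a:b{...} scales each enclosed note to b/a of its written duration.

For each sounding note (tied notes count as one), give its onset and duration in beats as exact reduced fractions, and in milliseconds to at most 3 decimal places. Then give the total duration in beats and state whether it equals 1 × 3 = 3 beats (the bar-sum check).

1) 0.0ms=0b +257.143ms=3/4b
2) 257.143ms=3/4b +257.143ms=3/4b
3) 514.286ms=3/2b +514.286ms=3/2b
Σ=3b of 3 (175bpm 3/4) — PASS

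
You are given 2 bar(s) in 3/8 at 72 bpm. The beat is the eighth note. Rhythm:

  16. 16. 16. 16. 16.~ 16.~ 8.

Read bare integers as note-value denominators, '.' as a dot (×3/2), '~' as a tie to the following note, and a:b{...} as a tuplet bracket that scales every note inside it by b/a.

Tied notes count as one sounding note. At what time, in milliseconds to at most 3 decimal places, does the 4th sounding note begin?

1. 0.0ms @ 0 + 625.0ms (3/4)
2. 625.0ms @ 3/4 + 625.0ms (3/4)
3. 1250.0ms @ 3/2 + 625.0ms (3/4)
4. 1875.0ms @ 9/4 + 625.0ms (3/4)
5. 2500.0ms @ 3 + 2500.0ms (3)

note 4 onset = 9/4b = 1875.0ms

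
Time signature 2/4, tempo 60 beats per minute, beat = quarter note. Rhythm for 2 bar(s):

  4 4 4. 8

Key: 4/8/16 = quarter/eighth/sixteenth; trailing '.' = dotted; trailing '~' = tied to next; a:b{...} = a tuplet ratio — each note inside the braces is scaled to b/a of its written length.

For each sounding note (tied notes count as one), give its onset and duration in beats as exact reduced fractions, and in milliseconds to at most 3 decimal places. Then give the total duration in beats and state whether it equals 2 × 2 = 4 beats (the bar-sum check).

1) 0.0ms=0b +1000.0ms=1b
2) 1000.0ms=1b +1000.0ms=1b
3) 2000.0ms=2b +1500.0ms=3/2b
4) 3500.0ms=7/2b +500.0ms=1/2b
Σ=4b of 4 (60bpm 2/4) — PASS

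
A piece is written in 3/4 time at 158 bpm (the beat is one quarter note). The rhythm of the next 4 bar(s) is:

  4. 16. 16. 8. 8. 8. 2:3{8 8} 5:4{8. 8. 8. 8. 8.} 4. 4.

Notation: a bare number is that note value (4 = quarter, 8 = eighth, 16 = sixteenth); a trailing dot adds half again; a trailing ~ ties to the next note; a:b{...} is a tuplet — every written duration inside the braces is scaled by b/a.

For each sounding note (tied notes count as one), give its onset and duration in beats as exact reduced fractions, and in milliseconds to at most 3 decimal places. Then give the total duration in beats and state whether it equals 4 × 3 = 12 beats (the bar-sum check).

1) 0.0ms=0b +569.62ms=3/2b
2) 569.62ms=3/2b +142.405ms=3/8b
3) 712.025ms=15/8b +142.405ms=3/8b
4) 854.43ms=9/4b +284.81ms=3/4b
5) 1139.241ms=3b +284.81ms=3/4b
6) 1424.051ms=15/4b +284.81ms=3/4b
7) 1708.861ms=9/2b +284.81ms=3/4b
8) 1993.671ms=21/4b +284.81ms=3/4b
9) 2278.481ms=6b +227.848ms=3/5b
10) 2506.329ms=33/5b +227.848ms=3/5b
11) 2734.177ms=36/5b +227.848ms=3/5b
12) 2962.025ms=39/5b +227.848ms=3/5b
13) 3189.873ms=42/5b +227.848ms=3/5b
14) 3417.722ms=9b +569.62ms=3/2b
15) 3987.342ms=21/2b +569.62ms=3/2b
Σ=12b of 12 (158bpm 3/4) — PASS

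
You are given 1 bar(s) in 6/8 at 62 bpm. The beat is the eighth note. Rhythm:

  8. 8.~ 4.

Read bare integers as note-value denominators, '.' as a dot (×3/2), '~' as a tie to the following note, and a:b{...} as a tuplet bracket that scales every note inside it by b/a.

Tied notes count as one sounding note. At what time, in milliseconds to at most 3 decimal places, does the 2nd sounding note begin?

note 2 onset = 3/2b = 1451.613ms

1. 0.0ms @ 0 + 1451.613ms (3/2)
2. 1451.613ms @ 3/2 + 4354.839ms (9/2)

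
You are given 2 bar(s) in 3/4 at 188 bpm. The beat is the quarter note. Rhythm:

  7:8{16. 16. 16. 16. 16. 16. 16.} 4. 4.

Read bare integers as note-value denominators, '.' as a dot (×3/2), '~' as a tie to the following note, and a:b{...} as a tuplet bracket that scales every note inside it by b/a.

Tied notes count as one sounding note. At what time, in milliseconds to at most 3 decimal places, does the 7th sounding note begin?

note 7 onset = 18/7b = 820.669ms

1. 0.0ms @ 0 + 136.778ms (3/7)
2. 136.778ms @ 3/7 + 136.778ms (3/7)
3. 273.556ms @ 6/7 + 136.778ms (3/7)
4. 410.334ms @ 9/7 + 136.778ms (3/7)
5. 547.112ms @ 12/7 + 136.778ms (3/7)
6. 683.891ms @ 15/7 + 136.778ms (3/7)
7. 820.669ms @ 18/7 + 136.778ms (3/7)
8. 957.447ms @ 3 + 478.723ms (3/2)
9. 1436.17ms @ 9/2 + 478.723ms (3/2)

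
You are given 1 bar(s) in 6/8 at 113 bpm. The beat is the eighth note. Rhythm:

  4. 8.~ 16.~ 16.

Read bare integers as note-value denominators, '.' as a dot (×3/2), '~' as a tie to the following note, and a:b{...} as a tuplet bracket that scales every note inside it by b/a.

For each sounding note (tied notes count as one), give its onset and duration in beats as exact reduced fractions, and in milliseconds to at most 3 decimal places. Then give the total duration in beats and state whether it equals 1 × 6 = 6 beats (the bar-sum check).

1) 0.0ms=0b +1592.92ms=3b
2) 1592.92ms=3b +1592.92ms=3b
Σ=6b of 6 (113bpm 6/8) — PASS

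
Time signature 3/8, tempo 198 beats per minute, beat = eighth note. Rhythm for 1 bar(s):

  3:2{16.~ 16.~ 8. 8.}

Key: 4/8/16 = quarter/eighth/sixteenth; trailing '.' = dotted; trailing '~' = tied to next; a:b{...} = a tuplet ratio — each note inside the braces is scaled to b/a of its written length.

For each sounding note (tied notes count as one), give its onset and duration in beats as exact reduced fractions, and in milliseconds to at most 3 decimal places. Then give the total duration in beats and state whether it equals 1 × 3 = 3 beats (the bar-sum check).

1) 0.0ms=0b +606.061ms=2b
2) 606.061ms=2b +303.03ms=1b
Σ=3b of 3 (198bpm 3/8) — PASS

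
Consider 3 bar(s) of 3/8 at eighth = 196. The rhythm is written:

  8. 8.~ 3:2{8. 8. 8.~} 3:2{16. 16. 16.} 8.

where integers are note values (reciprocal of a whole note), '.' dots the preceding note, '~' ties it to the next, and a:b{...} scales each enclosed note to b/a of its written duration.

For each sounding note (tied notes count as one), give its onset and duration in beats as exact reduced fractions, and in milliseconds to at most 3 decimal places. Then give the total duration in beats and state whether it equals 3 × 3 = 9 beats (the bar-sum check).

1) 0.0ms=0b +459.184ms=3/2b
2) 459.184ms=3/2b +765.306ms=5/2b
3) 1224.49ms=4b +306.122ms=1b
4) 1530.612ms=5b +459.184ms=3/2b
5) 1989.796ms=13/2b +153.061ms=1/2b
6) 2142.857ms=7b +153.061ms=1/2b
7) 2295.918ms=15/2b +459.184ms=3/2b
Σ=9b of 9 (196bpm 3/8) — PASS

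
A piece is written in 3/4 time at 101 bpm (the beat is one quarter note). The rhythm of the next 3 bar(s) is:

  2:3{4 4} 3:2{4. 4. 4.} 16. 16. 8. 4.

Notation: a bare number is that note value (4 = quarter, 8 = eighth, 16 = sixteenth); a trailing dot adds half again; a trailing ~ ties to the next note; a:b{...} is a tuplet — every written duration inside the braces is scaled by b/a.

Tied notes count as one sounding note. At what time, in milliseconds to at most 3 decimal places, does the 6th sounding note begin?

1. 0.0ms @ 0 + 891.089ms (3/2)
2. 891.089ms @ 3/2 + 891.089ms (3/2)
3. 1782.178ms @ 3 + 594.059ms (1)
4. 2376.238ms @ 4 + 594.059ms (1)
5. 2970.297ms @ 5 + 594.059ms (1)
6. 3564.356ms @ 6 + 222.772ms (3/8)
7. 3787.129ms @ 51/8 + 222.772ms (3/8)
8. 4009.901ms @ 27/4 + 445.545ms (3/4)
9. 4455.446ms @ 15/2 + 891.089ms (3/2)

note 6 onset = 6b = 3564.356ms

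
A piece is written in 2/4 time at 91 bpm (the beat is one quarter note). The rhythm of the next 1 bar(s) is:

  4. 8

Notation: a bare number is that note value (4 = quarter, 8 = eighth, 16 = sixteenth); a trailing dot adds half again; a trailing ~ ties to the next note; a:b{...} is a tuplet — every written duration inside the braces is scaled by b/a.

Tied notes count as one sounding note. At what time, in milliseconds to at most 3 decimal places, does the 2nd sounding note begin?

note 2 onset = 3/2b = 989.011ms

1. 0.0ms @ 0 + 989.011ms (3/2)
2. 989.011ms @ 3/2 + 329.67ms (1/2)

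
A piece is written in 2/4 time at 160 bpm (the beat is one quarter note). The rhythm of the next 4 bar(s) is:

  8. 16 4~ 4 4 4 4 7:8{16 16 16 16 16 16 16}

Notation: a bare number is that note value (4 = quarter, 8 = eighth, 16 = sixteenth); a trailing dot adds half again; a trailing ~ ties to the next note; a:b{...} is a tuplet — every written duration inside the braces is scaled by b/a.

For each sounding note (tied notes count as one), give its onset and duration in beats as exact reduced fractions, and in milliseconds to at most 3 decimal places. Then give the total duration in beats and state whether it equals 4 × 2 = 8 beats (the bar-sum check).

1) 0.0ms=0b +281.25ms=3/4b
2) 281.25ms=3/4b +93.75ms=1/4b
3) 375.0ms=1b +750.0ms=2b
4) 1125.0ms=3b +375.0ms=1b
5) 1500.0ms=4b +375.0ms=1b
6) 1875.0ms=5b +375.0ms=1b
7) 2250.0ms=6b +107.143ms=2/7b
8) 2357.143ms=44/7b +107.143ms=2/7b
9) 2464.286ms=46/7b +107.143ms=2/7b
10) 2571.429ms=48/7b +107.143ms=2/7b
11) 2678.571ms=50/7b +107.143ms=2/7b
12) 2785.714ms=52/7b +107.143ms=2/7b
13) 2892.857ms=54/7b +107.143ms=2/7b
Σ=8b of 8 (160bpm 2/4) — PASS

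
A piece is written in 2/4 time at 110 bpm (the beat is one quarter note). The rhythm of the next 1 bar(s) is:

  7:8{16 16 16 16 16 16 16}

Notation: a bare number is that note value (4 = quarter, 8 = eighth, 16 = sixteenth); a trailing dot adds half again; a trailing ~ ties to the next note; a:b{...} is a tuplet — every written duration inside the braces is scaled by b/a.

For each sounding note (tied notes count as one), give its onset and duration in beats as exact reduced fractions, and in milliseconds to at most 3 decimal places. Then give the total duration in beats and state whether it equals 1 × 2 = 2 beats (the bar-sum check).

1) 0.0ms=0b +155.844ms=2/7b
2) 155.844ms=2/7b +155.844ms=2/7b
3) 311.688ms=4/7b +155.844ms=2/7b
4) 467.532ms=6/7b +155.844ms=2/7b
5) 623.377ms=8/7b +155.844ms=2/7b
6) 779.221ms=10/7b +155.844ms=2/7b
7) 935.065ms=12/7b +155.844ms=2/7b
Σ=2b of 2 (110bpm 2/4) — PASS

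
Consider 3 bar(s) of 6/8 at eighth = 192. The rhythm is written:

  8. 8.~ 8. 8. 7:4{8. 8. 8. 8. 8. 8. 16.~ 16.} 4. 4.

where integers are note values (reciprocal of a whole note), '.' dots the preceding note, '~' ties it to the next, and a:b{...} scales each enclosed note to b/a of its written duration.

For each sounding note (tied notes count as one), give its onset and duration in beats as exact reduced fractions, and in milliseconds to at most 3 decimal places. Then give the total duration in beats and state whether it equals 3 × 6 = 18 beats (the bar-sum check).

1) 0.0ms=0b +468.75ms=3/2b
2) 468.75ms=3/2b +937.5ms=3b
3) 1406.25ms=9/2b +468.75ms=3/2b
4) 1875.0ms=6b +267.857ms=6/7b
5) 2142.857ms=48/7b +267.857ms=6/7b
6) 2410.714ms=54/7b +267.857ms=6/7b
7) 2678.571ms=60/7b +267.857ms=6/7b
8) 2946.429ms=66/7b +267.857ms=6/7b
9) 3214.286ms=72/7b +267.857ms=6/7b
10) 3482.143ms=78/7b +267.857ms=6/7b
11) 3750.0ms=12b +937.5ms=3b
12) 4687.5ms=15b +937.5ms=3b
Σ=18b of 18 (192bpm 6/8) — PASS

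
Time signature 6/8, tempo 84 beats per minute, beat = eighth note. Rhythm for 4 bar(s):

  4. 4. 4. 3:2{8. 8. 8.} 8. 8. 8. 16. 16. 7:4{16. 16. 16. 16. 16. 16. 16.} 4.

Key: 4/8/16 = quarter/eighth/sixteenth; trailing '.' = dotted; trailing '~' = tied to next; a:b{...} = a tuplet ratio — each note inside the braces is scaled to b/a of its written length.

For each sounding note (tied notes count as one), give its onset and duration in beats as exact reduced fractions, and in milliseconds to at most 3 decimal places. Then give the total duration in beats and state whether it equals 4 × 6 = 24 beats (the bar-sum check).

1) 0.0ms=0b +2142.857ms=3b
2) 2142.857ms=3b +2142.857ms=3b
3) 4285.714ms=6b +2142.857ms=3b
4) 6428.571ms=9b +714.286ms=1b
5) 7142.857ms=10b +714.286ms=1b
6) 7857.143ms=11b +714.286ms=1b
7) 8571.429ms=12b +1071.429ms=3/2b
8) 9642.857ms=27/2b +1071.429ms=3/2b
9) 10714.286ms=15b +1071.429ms=3/2b
10) 11785.714ms=33/2b +535.714ms=3/4b
11) 12321.429ms=69/4b +535.714ms=3/4b
12) 12857.143ms=18b +306.122ms=3/7b
13) 13163.265ms=129/7b +306.122ms=3/7b
14) 13469.388ms=132/7b +306.122ms=3/7b
15) 13775.51ms=135/7b +306.122ms=3/7b
16) 14081.633ms=138/7b +306.122ms=3/7b
17) 14387.755ms=141/7b +306.122ms=3/7b
18) 14693.878ms=144/7b +306.122ms=3/7b
19) 15000.0ms=21b +2142.857ms=3b
Σ=24b of 24 (84bpm 6/8) — PASS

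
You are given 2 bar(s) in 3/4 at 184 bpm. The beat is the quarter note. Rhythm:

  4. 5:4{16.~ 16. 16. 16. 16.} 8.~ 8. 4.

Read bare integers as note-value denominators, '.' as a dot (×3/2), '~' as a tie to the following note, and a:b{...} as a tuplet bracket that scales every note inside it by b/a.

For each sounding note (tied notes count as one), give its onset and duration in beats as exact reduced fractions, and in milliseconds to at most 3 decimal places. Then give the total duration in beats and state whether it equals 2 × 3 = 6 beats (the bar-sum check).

1) 0.0ms=0b +489.13ms=3/2b
2) 489.13ms=3/2b +195.652ms=3/5b
3) 684.783ms=21/10b +97.826ms=3/10b
4) 782.609ms=12/5b +97.826ms=3/10b
5) 880.435ms=27/10b +97.826ms=3/10b
6) 978.261ms=3b +489.13ms=3/2b
7) 1467.391ms=9/2b +489.13ms=3/2b
Σ=6b of 6 (184bpm 3/4) — PASS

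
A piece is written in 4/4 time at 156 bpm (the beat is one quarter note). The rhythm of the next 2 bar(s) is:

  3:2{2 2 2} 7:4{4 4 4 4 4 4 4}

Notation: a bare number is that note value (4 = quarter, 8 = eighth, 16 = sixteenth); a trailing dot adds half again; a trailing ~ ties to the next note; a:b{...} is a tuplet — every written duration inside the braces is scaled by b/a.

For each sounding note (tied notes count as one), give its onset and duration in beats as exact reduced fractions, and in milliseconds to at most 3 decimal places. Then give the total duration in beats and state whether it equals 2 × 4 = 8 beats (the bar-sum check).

1) 0.0ms=0b +512.821ms=4/3b
2) 512.821ms=4/3b +512.821ms=4/3b
3) 1025.641ms=8/3b +512.821ms=4/3b
4) 1538.462ms=4b +219.78ms=4/7b
5) 1758.242ms=32/7b +219.78ms=4/7b
6) 1978.022ms=36/7b +219.78ms=4/7b
7) 2197.802ms=40/7b +219.78ms=4/7b
8) 2417.582ms=44/7b +219.78ms=4/7b
9) 2637.363ms=48/7b +219.78ms=4/7b
10) 2857.143ms=52/7b +219.78ms=4/7b
Σ=8b of 8 (156bpm 4/4) — PASS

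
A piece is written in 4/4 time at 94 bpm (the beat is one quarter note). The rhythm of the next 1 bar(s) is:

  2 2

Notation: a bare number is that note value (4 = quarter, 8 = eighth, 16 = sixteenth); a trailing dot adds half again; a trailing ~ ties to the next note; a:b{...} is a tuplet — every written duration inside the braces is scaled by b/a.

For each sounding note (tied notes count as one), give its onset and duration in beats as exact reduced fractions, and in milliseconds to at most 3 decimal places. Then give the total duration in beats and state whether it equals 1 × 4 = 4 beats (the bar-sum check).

1) 0.0ms=0b +1276.596ms=2b
2) 1276.596ms=2b +1276.596ms=2b
Σ=4b of 4 (94bpm 4/4) — PASS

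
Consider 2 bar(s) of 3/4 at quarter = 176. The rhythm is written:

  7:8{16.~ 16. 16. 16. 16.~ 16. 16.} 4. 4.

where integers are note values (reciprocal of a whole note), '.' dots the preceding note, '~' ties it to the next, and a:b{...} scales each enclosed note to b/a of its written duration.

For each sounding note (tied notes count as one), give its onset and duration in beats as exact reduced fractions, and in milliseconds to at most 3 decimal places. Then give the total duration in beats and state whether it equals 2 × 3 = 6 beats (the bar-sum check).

1) 0.0ms=0b +292.208ms=6/7b
2) 292.208ms=6/7b +146.104ms=3/7b
3) 438.312ms=9/7b +146.104ms=3/7b
4) 584.416ms=12/7b +292.208ms=6/7b
5) 876.623ms=18/7b +146.104ms=3/7b
6) 1022.727ms=3b +511.364ms=3/2b
7) 1534.091ms=9/2b +511.364ms=3/2b
Σ=6b of 6 (176bpm 3/4) — PASS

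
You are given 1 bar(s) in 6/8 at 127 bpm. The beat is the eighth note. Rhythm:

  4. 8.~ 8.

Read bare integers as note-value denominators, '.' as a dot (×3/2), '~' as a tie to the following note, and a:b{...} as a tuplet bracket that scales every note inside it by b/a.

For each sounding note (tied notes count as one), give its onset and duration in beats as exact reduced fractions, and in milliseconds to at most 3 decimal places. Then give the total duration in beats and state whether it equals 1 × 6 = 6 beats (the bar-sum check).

1) 0.0ms=0b +1417.323ms=3b
2) 1417.323ms=3b +1417.323ms=3b
Σ=6b of 6 (127bpm 6/8) — PASS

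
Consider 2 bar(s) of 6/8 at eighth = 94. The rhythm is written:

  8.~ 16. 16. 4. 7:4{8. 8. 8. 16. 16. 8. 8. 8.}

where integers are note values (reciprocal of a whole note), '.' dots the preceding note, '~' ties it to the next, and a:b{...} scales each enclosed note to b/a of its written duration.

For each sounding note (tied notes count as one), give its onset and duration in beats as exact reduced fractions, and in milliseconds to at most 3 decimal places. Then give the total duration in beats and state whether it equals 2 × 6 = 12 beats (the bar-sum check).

1) 0.0ms=0b +1436.17ms=9/4b
2) 1436.17ms=9/4b +478.723ms=3/4b
3) 1914.894ms=3b +1914.894ms=3b
4) 3829.787ms=6b +547.112ms=6/7b
5) 4376.9ms=48/7b +547.112ms=6/7b
6) 4924.012ms=54/7b +547.112ms=6/7b
7) 5471.125ms=60/7b +273.556ms=3/7b
8) 5744.681ms=9b +273.556ms=3/7b
9) 6018.237ms=66/7b +547.112ms=6/7b
10) 6565.35ms=72/7b +547.112ms=6/7b
11) 7112.462ms=78/7b +547.112ms=6/7b
Σ=12b of 12 (94bpm 6/8) — PASS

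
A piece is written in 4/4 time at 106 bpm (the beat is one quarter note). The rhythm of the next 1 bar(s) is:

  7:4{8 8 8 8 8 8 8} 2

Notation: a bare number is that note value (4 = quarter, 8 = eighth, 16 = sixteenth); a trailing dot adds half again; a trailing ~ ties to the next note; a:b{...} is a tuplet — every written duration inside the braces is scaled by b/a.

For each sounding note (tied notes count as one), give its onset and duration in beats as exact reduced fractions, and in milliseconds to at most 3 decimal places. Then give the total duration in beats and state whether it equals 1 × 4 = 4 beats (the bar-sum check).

1) 0.0ms=0b +161.725ms=2/7b
2) 161.725ms=2/7b +161.725ms=2/7b
3) 323.45ms=4/7b +161.725ms=2/7b
4) 485.175ms=6/7b +161.725ms=2/7b
5) 646.9ms=8/7b +161.725ms=2/7b
6) 808.625ms=10/7b +161.725ms=2/7b
7) 970.35ms=12/7b +161.725ms=2/7b
8) 1132.075ms=2b +1132.075ms=2b
Σ=4b of 4 (106bpm 4/4) — PASS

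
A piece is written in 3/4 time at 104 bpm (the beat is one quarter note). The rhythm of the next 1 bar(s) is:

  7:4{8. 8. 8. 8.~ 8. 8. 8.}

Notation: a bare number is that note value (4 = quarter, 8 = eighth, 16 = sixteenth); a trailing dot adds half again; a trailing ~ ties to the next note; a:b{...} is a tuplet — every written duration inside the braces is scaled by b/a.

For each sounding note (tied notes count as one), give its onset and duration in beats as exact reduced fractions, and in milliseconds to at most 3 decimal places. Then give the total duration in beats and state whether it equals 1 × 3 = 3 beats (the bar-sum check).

1) 0.0ms=0b +247.253ms=3/7b
2) 247.253ms=3/7b +247.253ms=3/7b
3) 494.505ms=6/7b +247.253ms=3/7b
4) 741.758ms=9/7b +494.505ms=6/7b
5) 1236.264ms=15/7b +247.253ms=3/7b
6) 1483.516ms=18/7b +247.253ms=3/7b
Σ=3b of 3 (104bpm 3/4) — PASS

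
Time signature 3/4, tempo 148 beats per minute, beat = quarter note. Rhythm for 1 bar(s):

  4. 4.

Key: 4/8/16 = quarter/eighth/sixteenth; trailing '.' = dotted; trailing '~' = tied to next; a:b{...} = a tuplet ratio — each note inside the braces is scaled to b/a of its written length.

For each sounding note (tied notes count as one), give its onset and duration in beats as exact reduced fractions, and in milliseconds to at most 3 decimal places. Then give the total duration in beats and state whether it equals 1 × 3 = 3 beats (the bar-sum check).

1) 0.0ms=0b +608.108ms=3/2b
2) 608.108ms=3/2b +608.108ms=3/2b
Σ=3b of 3 (148bpm 3/4) — PASS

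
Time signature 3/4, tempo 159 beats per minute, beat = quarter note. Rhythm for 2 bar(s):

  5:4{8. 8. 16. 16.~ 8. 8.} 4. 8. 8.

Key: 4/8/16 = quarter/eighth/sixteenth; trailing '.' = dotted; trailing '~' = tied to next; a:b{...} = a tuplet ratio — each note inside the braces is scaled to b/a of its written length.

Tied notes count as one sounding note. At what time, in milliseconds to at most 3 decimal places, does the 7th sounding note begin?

1. 0.0ms @ 0 + 226.415ms (3/5)
2. 226.415ms @ 3/5 + 226.415ms (3/5)
3. 452.83ms @ 6/5 + 113.208ms (3/10)
4. 566.038ms @ 3/2 + 339.623ms (9/10)
5. 905.66ms @ 12/5 + 226.415ms (3/5)
6. 1132.075ms @ 3 + 566.038ms (3/2)
7. 1698.113ms @ 9/2 + 283.019ms (3/4)
8. 1981.132ms @ 21/4 + 283.019ms (3/4)

note 7 onset = 9/2b = 1698.113ms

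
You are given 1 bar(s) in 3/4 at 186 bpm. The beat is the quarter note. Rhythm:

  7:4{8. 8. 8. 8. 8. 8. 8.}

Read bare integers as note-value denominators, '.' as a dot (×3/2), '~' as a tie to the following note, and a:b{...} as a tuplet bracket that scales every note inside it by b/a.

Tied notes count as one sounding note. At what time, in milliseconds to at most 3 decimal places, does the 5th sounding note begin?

1. 0.0ms @ 0 + 138.249ms (3/7)
2. 138.249ms @ 3/7 + 138.249ms (3/7)
3. 276.498ms @ 6/7 + 138.249ms (3/7)
4. 414.747ms @ 9/7 + 138.249ms (3/7)
5. 552.995ms @ 12/7 + 138.249ms (3/7)
6. 691.244ms @ 15/7 + 138.249ms (3/7)
7. 829.493ms @ 18/7 + 138.249ms (3/7)

note 5 onset = 12/7b = 552.995ms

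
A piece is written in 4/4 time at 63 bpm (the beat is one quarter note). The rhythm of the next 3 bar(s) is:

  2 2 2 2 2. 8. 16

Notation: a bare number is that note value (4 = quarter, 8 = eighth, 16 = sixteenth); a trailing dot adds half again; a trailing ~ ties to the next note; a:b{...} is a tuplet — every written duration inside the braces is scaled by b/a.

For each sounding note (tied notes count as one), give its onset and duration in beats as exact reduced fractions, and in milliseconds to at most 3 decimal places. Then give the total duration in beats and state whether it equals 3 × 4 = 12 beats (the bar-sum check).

1) 0.0ms=0b +1904.762ms=2b
2) 1904.762ms=2b +1904.762ms=2b
3) 3809.524ms=4b +1904.762ms=2b
4) 5714.286ms=6b +1904.762ms=2b
5) 7619.048ms=8b +2857.143ms=3b
6) 10476.19ms=11b +714.286ms=3/4b
7) 11190.476ms=47/4b +238.095ms=1/4b
Σ=12b of 12 (63bpm 4/4) — PASS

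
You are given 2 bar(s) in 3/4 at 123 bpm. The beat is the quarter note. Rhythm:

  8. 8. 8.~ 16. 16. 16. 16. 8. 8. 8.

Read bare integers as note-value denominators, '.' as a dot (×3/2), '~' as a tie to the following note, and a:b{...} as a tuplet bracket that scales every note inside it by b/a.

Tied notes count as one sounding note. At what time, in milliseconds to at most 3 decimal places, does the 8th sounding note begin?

note 8 onset = 9/2b = 2195.122ms

1. 0.0ms @ 0 + 365.854ms (3/4)
2. 365.854ms @ 3/4 + 365.854ms (3/4)
3. 731.707ms @ 3/2 + 548.78ms (9/8)
4. 1280.488ms @ 21/8 + 182.927ms (3/8)
5. 1463.415ms @ 3 + 182.927ms (3/8)
6. 1646.341ms @ 27/8 + 182.927ms (3/8)
7. 1829.268ms @ 15/4 + 365.854ms (3/4)
8. 2195.122ms @ 9/2 + 365.854ms (3/4)
9. 2560.976ms @ 21/4 + 365.854ms (3/4)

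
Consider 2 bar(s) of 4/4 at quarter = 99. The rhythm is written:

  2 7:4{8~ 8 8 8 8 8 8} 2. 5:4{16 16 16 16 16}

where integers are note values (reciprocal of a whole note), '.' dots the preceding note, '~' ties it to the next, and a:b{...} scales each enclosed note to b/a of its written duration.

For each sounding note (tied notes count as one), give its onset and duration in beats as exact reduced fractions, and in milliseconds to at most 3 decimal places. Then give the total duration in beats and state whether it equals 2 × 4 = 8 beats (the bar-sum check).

1) 0.0ms=0b +1212.121ms=2b
2) 1212.121ms=2b +346.32ms=4/7b
3) 1558.442ms=18/7b +173.16ms=2/7b
4) 1731.602ms=20/7b +173.16ms=2/7b
5) 1904.762ms=22/7b +173.16ms=2/7b
6) 2077.922ms=24/7b +173.16ms=2/7b
7) 2251.082ms=26/7b +173.16ms=2/7b
8) 2424.242ms=4b +1818.182ms=3b
9) 4242.424ms=7b +121.212ms=1/5b
10) 4363.636ms=36/5b +121.212ms=1/5b
11) 4484.848ms=37/5b +121.212ms=1/5b
12) 4606.061ms=38/5b +121.212ms=1/5b
13) 4727.273ms=39/5b +121.212ms=1/5b
Σ=8b of 8 (99bpm 4/4) — PASS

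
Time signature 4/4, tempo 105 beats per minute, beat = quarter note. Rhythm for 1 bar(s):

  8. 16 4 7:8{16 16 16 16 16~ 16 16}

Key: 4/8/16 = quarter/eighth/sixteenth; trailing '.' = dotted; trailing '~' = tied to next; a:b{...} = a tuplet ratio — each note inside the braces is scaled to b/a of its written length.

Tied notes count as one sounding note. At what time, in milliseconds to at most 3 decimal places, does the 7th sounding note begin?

note 7 onset = 20/7b = 1632.653ms

1. 0.0ms @ 0 + 428.571ms (3/4)
2. 428.571ms @ 3/4 + 142.857ms (1/4)
3. 571.429ms @ 1 + 571.429ms (1)
4. 1142.857ms @ 2 + 163.265ms (2/7)
5. 1306.122ms @ 16/7 + 163.265ms (2/7)
6. 1469.388ms @ 18/7 + 163.265ms (2/7)
7. 1632.653ms @ 20/7 + 163.265ms (2/7)
8. 1795.918ms @ 22/7 + 326.531ms (4/7)
9. 2122.449ms @ 26/7 + 163.265ms (2/7)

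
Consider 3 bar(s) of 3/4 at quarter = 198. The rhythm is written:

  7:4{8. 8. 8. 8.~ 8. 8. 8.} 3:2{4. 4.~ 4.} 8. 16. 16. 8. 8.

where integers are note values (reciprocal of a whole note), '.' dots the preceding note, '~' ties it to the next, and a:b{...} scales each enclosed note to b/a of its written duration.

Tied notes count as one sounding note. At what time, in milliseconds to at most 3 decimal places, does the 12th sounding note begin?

1. 0.0ms @ 0 + 129.87ms (3/7)
2. 129.87ms @ 3/7 + 129.87ms (3/7)
3. 259.74ms @ 6/7 + 129.87ms (3/7)
4. 389.61ms @ 9/7 + 259.74ms (6/7)
5. 649.351ms @ 15/7 + 129.87ms (3/7)
6. 779.221ms @ 18/7 + 129.87ms (3/7)
7. 909.091ms @ 3 + 303.03ms (1)
8. 1212.121ms @ 4 + 606.061ms (2)
9. 1818.182ms @ 6 + 227.273ms (3/4)
10. 2045.455ms @ 27/4 + 113.636ms (3/8)
11. 2159.091ms @ 57/8 + 113.636ms (3/8)
12. 2272.727ms @ 15/2 + 227.273ms (3/4)
13. 2500.0ms @ 33/4 + 227.273ms (3/4)

note 12 onset = 15/2b = 2272.727ms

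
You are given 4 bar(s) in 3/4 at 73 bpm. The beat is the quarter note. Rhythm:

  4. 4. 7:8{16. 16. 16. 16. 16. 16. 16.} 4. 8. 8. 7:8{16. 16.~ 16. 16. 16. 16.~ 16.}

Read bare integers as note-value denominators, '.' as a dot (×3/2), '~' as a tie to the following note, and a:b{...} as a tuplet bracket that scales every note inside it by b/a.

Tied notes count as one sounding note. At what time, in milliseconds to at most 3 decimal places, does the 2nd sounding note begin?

note 2 onset = 3/2b = 1232.877ms

1. 0.0ms @ 0 + 1232.877ms (3/2)
2. 1232.877ms @ 3/2 + 1232.877ms (3/2)
3. 2465.753ms @ 3 + 352.25ms (3/7)
4. 2818.004ms @ 24/7 + 352.25ms (3/7)
5. 3170.254ms @ 27/7 + 352.25ms (3/7)
6. 3522.505ms @ 30/7 + 352.25ms (3/7)
7. 3874.755ms @ 33/7 + 352.25ms (3/7)
8. 4227.006ms @ 36/7 + 352.25ms (3/7)
9. 4579.256ms @ 39/7 + 352.25ms (3/7)
10. 4931.507ms @ 6 + 1232.877ms (3/2)
11. 6164.384ms @ 15/2 + 616.438ms (3/4)
12. 6780.822ms @ 33/4 + 616.438ms (3/4)
13. 7397.26ms @ 9 + 352.25ms (3/7)
14. 7749.511ms @ 66/7 + 704.501ms (6/7)
15. 8454.012ms @ 72/7 + 352.25ms (3/7)
16. 8806.262ms @ 75/7 + 352.25ms (3/7)
17. 9158.513ms @ 78/7 + 704.501ms (6/7)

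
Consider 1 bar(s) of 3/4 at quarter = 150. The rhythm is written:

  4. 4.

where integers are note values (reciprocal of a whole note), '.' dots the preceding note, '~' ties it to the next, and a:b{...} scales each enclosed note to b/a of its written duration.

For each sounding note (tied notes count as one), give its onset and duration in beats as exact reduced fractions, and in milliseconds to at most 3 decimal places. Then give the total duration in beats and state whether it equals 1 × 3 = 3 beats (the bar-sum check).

1) 0.0ms=0b +600.0ms=3/2b
2) 600.0ms=3/2b +600.0ms=3/2b
Σ=3b of 3 (150bpm 3/4) — PASS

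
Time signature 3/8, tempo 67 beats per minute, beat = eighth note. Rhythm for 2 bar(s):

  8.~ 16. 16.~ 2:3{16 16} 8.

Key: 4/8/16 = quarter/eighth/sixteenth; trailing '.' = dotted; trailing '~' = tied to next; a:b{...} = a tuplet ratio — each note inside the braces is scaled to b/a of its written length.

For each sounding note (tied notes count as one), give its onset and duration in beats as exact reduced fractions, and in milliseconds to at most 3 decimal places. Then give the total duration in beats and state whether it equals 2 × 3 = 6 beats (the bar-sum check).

1) 0.0ms=0b +2014.925ms=9/4b
2) 2014.925ms=9/4b +1343.284ms=3/2b
3) 3358.209ms=15/4b +671.642ms=3/4b
4) 4029.851ms=9/2b +1343.284ms=3/2b
Σ=6b of 6 (67bpm 3/8) — PASS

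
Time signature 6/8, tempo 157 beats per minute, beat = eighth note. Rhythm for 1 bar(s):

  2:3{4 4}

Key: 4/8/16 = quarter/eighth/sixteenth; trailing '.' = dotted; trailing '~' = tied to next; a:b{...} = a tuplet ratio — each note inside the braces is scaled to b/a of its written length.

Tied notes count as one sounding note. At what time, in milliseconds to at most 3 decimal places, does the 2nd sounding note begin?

1. 0.0ms @ 0 + 1146.497ms (3)
2. 1146.497ms @ 3 + 1146.497ms (3)

note 2 onset = 3b = 1146.497ms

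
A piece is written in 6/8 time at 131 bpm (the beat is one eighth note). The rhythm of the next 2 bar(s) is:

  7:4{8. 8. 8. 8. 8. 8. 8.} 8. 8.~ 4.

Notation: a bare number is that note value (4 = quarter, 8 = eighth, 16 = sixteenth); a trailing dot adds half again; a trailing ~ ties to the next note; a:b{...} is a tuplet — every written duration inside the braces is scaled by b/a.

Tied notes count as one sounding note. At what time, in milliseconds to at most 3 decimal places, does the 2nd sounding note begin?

note 2 onset = 6/7b = 392.585ms

1. 0.0ms @ 0 + 392.585ms (6/7)
2. 392.585ms @ 6/7 + 392.585ms (6/7)
3. 785.169ms @ 12/7 + 392.585ms (6/7)
4. 1177.754ms @ 18/7 + 392.585ms (6/7)
5. 1570.338ms @ 24/7 + 392.585ms (6/7)
6. 1962.923ms @ 30/7 + 392.585ms (6/7)
7. 2355.507ms @ 36/7 + 392.585ms (6/7)
8. 2748.092ms @ 6 + 687.023ms (3/2)
9. 3435.115ms @ 15/2 + 2061.069ms (9/2)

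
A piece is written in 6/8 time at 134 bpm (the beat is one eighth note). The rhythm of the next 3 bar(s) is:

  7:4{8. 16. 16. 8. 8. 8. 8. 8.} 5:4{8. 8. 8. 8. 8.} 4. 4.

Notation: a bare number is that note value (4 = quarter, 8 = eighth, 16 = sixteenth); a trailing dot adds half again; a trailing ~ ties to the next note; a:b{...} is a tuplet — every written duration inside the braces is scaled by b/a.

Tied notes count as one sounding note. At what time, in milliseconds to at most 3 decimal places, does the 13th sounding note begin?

note 13 onset = 54/5b = 4835.821ms

1. 0.0ms @ 0 + 383.795ms (6/7)
2. 383.795ms @ 6/7 + 191.898ms (3/7)
3. 575.693ms @ 9/7 + 191.898ms (3/7)
4. 767.591ms @ 12/7 + 383.795ms (6/7)
5. 1151.386ms @ 18/7 + 383.795ms (6/7)
6. 1535.181ms @ 24/7 + 383.795ms (6/7)
7. 1918.977ms @ 30/7 + 383.795ms (6/7)
8. 2302.772ms @ 36/7 + 383.795ms (6/7)
9. 2686.567ms @ 6 + 537.313ms (6/5)
10. 3223.881ms @ 36/5 + 537.313ms (6/5)
11. 3761.194ms @ 42/5 + 537.313ms (6/5)
12. 4298.507ms @ 48/5 + 537.313ms (6/5)
13. 4835.821ms @ 54/5 + 537.313ms (6/5)
14. 5373.134ms @ 12 + 1343.284ms (3)
15. 6716.418ms @ 15 + 1343.284ms (3)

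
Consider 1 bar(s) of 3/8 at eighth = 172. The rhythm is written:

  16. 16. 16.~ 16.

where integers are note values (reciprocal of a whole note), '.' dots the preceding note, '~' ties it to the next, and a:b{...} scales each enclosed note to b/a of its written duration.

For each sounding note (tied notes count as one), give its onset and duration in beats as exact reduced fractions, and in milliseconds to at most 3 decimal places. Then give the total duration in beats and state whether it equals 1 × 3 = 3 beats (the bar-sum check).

1) 0.0ms=0b +261.628ms=3/4b
2) 261.628ms=3/4b +261.628ms=3/4b
3) 523.256ms=3/2b +523.256ms=3/2b
Σ=3b of 3 (172bpm 3/8) — PASS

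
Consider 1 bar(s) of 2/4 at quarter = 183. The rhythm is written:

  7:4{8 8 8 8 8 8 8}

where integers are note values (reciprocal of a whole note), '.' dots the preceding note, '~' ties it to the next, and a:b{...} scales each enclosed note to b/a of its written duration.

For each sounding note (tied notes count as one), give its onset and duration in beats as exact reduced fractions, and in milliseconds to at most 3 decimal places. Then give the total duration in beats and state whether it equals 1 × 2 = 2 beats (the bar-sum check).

1) 0.0ms=0b +93.677ms=2/7b
2) 93.677ms=2/7b +93.677ms=2/7b
3) 187.354ms=4/7b +93.677ms=2/7b
4) 281.03ms=6/7b +93.677ms=2/7b
5) 374.707ms=8/7b +93.677ms=2/7b
6) 468.384ms=10/7b +93.677ms=2/7b
7) 562.061ms=12/7b +93.677ms=2/7b
Σ=2b of 2 (183bpm 2/4) — PASS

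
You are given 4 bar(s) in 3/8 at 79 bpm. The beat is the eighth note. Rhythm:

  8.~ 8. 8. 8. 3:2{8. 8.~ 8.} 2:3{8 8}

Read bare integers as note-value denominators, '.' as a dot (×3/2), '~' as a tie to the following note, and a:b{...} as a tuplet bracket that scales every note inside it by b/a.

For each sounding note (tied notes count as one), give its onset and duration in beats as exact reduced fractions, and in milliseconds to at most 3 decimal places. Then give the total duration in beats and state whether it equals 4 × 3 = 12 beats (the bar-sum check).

1) 0.0ms=0b +2278.481ms=3b
2) 2278.481ms=3b +1139.241ms=3/2b
3) 3417.722ms=9/2b +1139.241ms=3/2b
4) 4556.962ms=6b +759.494ms=1b
5) 5316.456ms=7b +1518.987ms=2b
6) 6835.443ms=9b +1139.241ms=3/2b
7) 7974.684ms=21/2b +1139.241ms=3/2b
Σ=12b of 12 (79bpm 3/8) — PASS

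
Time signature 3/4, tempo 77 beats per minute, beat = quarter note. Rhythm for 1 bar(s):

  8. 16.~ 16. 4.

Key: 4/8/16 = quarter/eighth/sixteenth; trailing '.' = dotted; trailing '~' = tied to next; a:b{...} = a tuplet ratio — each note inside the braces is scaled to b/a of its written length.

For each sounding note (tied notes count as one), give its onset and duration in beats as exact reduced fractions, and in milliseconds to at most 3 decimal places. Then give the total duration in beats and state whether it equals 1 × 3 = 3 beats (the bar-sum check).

1) 0.0ms=0b +584.416ms=3/4b
2) 584.416ms=3/4b +584.416ms=3/4b
3) 1168.831ms=3/2b +1168.831ms=3/2b
Σ=3b of 3 (77bpm 3/4) — PASS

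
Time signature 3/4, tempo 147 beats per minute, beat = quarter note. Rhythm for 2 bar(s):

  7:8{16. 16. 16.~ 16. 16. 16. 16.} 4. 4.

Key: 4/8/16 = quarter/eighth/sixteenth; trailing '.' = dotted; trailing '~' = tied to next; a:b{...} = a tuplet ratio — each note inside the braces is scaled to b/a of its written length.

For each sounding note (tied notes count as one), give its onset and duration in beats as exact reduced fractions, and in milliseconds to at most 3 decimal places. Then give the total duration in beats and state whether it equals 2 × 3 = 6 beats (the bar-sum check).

1) 0.0ms=0b +174.927ms=3/7b
2) 174.927ms=3/7b +174.927ms=3/7b
3) 349.854ms=6/7b +349.854ms=6/7b
4) 699.708ms=12/7b +174.927ms=3/7b
5) 874.636ms=15/7b +174.927ms=3/7b
6) 1049.563ms=18/7b +174.927ms=3/7b
7) 1224.49ms=3b +612.245ms=3/2b
8) 1836.735ms=9/2b +612.245ms=3/2b
Σ=6b of 6 (147bpm 3/4) — PASS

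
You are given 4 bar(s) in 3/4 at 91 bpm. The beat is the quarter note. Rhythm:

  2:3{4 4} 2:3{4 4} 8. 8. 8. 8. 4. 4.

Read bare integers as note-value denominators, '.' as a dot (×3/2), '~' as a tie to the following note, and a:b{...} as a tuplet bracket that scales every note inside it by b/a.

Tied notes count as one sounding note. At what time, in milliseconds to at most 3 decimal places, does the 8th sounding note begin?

1. 0.0ms @ 0 + 989.011ms (3/2)
2. 989.011ms @ 3/2 + 989.011ms (3/2)
3. 1978.022ms @ 3 + 989.011ms (3/2)
4. 2967.033ms @ 9/2 + 989.011ms (3/2)
5. 3956.044ms @ 6 + 494.505ms (3/4)
6. 4450.549ms @ 27/4 + 494.505ms (3/4)
7. 4945.055ms @ 15/2 + 494.505ms (3/4)
8. 5439.56ms @ 33/4 + 494.505ms (3/4)
9. 5934.066ms @ 9 + 989.011ms (3/2)
10. 6923.077ms @ 21/2 + 989.011ms (3/2)

note 8 onset = 33/4b = 5439.56ms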